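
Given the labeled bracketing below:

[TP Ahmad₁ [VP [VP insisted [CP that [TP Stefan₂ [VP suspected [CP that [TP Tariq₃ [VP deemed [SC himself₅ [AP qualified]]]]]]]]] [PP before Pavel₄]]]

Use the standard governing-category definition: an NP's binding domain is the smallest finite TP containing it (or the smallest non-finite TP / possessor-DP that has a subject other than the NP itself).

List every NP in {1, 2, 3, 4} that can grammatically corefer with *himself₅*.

*himself* is an anaphor, so Principle A applies: it must be bound in its binding domain.
Binding domain of *himself₅*: the embedded TP, whose subject is Tariq₃.
*Ahmad₁* c-commands the anaphor but is outside its binding domain → cannot satisfy Principle A.
*Stefan₂* c-commands the anaphor but is outside its binding domain → cannot satisfy Principle A.
*Tariq₃* c-commands the anaphor within its binding domain → licit binder.
*Pavel₄* does not c-command the anaphor → cannot bind it.

{3}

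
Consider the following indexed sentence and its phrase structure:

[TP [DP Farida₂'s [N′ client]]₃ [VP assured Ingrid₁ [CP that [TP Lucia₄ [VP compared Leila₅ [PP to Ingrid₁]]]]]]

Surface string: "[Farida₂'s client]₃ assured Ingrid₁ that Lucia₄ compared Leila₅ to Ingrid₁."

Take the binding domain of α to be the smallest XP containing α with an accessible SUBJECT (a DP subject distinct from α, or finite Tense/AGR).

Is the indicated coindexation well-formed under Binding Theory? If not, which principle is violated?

The two coindexed NPs are *Ingrid₁* (the lower occurrence) and *Ingrid₁* (the higher occurrence).
*Ingrid₁* (the lower occurrence) is an R-expression. Principle C requires it to be free everywhere.
*Ingrid₁* (the higher occurrence) c-commands it and carries the same index.
The R-expression is bound → Principle C violation.

Principle C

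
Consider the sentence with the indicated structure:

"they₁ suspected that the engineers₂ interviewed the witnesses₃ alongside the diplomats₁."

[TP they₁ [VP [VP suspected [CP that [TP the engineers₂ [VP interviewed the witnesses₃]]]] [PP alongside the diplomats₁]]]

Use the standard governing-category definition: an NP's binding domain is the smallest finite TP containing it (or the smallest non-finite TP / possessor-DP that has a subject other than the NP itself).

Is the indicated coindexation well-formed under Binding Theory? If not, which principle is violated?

Principle C

The two coindexed NPs are *they₁* and *the diplomats₁*.
*the diplomats₁* is an R-expression. Principle C requires it to be free everywhere.
*they₁* c-commands it and carries the same index.
The R-expression is bound → Principle C violation.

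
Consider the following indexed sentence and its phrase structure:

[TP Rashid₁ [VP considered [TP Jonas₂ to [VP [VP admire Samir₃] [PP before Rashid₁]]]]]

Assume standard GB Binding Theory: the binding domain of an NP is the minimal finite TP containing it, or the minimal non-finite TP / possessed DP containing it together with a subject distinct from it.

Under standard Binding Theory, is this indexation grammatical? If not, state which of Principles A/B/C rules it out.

The two coindexed NPs are *Rashid₁* (the lower occurrence) and *Rashid₁* (the higher occurrence).
*Rashid₁* (the lower occurrence) is an R-expression. Principle C requires it to be free everywhere.
*Rashid₁* (the higher occurrence) c-commands it and carries the same index.
The R-expression is bound → Principle C violation.

Principle C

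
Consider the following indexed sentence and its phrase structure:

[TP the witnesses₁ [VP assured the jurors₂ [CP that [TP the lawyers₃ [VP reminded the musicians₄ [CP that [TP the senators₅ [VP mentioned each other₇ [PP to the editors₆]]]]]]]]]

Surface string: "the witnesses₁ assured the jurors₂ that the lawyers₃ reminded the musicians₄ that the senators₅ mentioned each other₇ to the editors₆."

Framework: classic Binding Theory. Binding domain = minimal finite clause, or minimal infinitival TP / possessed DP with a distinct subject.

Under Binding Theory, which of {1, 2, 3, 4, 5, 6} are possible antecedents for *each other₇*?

*each other* is an anaphor, so Principle A applies: it must be bound in its binding domain.
Binding domain of *each other₇*: the embedded TP, whose subject is the senators₅.
*the witnesses₁* c-commands the anaphor but is outside its binding domain → cannot satisfy Principle A.
*the jurors₂* c-commands the anaphor but is outside its binding domain → cannot satisfy Principle A.
*the lawyers₃* c-commands the anaphor but is outside its binding domain → cannot satisfy Principle A.
*the musicians₄* c-commands the anaphor but is outside its binding domain → cannot satisfy Principle A.
*the senators₅* c-commands the anaphor within its binding domain → licit binder.
*the editors₆* does not c-command the anaphor → cannot bind it.

{5}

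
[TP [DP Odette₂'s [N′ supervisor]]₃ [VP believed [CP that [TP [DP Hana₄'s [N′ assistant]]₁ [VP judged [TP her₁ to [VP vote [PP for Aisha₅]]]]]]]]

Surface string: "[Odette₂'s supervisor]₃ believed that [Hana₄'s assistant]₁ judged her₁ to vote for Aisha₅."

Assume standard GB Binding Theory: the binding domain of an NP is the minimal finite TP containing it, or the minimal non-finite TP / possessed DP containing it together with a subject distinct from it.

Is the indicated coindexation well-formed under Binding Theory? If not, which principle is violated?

The two coindexed NPs are *[Hana₄'s assistant]₁* and *her₁*.
*her₁* is a pronoun. Its binding domain is the embedded TP, whose subject is [Hana₄'s assistant]₁.
*[Hana₄'s assistant]₁* c-commands it within that domain and carries the same index.
The pronoun is locally bound → Principle B violation.

Principle B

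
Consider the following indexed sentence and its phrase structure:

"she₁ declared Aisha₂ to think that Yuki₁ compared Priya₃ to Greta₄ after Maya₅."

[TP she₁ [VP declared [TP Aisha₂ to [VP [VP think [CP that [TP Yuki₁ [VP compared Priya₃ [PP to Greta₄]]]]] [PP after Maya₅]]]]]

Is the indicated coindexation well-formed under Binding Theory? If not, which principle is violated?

The two coindexed NPs are *she₁* and *Yuki₁*.
*Yuki₁* is an R-expression. Principle C requires it to be free everywhere.
*she₁* c-commands it and carries the same index.
The R-expression is bound → Principle C violation.

Principle C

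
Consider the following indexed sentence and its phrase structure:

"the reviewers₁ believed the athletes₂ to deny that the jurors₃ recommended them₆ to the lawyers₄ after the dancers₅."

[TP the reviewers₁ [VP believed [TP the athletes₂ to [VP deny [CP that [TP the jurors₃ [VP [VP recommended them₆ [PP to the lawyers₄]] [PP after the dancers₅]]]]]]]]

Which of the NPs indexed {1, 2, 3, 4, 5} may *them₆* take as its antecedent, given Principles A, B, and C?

*them* is a pronoun, so Principle B applies: it must be free in its binding domain.
Binding domain of *them₆*: the embedded TP, whose subject is the jurors₃.
*the reviewers₁* c-commands the pronoun but from outside its binding domain, and is not c-commanded by it → coindexation permitted.
*the athletes₂* c-commands the pronoun but from outside its binding domain, and is not c-commanded by it → coindexation permitted.
*the jurors₃* c-commands the pronoun within its binding domain → coindexation would violate Principle B.
*the lawyers₄*: the pronoun c-commands this R-expression → coindexation would violate Principle C on *the lawyers₄*.
*the dancers₅* and the pronoun do not c-command one another → neither Principle B nor Principle C is at stake; coindexation permitted.

{1, 2, 5}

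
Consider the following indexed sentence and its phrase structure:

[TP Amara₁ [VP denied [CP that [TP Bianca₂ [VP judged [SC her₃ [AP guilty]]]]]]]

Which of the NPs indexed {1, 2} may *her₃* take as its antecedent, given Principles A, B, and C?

{1}

*her* is a pronoun, so Principle B applies: it must be free in its binding domain.
Binding domain of *her₃*: the embedded TP, whose subject is Bianca₂.
*Amara₁* c-commands the pronoun but from outside its binding domain, and is not c-commanded by it → coindexation permitted.
*Bianca₂* c-commands the pronoun within its binding domain → coindexation would violate Principle B.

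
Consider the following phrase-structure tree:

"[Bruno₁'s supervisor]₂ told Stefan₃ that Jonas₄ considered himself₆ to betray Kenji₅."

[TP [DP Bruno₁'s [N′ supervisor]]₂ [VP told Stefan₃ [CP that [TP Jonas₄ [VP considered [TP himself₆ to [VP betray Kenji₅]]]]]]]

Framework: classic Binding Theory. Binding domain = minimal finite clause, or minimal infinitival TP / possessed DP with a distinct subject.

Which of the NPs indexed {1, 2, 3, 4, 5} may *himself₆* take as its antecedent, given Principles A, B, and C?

*himself* is an anaphor, so Principle A applies: it must be bound in its binding domain.
Binding domain of *himself₆*: the embedded TP, whose subject is Jonas₄.
*Bruno₁* does not c-command the anaphor → cannot bind it.
*[Bruno₁'s supervisor]₂* c-commands the anaphor but is outside its binding domain → cannot satisfy Principle A.
*Stefan₃* c-commands the anaphor but is outside its binding domain → cannot satisfy Principle A.
*Jonas₄* c-commands the anaphor within its binding domain → licit binder.
*Kenji₅* does not c-command the anaphor → cannot bind it.

{4}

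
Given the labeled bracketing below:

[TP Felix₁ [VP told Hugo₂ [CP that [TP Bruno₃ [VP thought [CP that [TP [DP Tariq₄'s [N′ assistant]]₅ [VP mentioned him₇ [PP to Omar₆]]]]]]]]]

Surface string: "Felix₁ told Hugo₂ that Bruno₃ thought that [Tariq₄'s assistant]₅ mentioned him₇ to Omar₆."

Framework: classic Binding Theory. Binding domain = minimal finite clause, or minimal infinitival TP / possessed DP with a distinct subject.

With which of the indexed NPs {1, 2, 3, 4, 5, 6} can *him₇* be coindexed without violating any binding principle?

*him* is a pronoun, so Principle B applies: it must be free in its binding domain.
Binding domain of *him₇*: the embedded TP, whose subject is [Tariq₄'s assistant]₅.
*Felix₁* c-commands the pronoun but from outside its binding domain, and is not c-commanded by it → coindexation permitted.
*Hugo₂* c-commands the pronoun but from outside its binding domain, and is not c-commanded by it → coindexation permitted.
*Bruno₃* c-commands the pronoun but from outside its binding domain, and is not c-commanded by it → coindexation permitted.
*Tariq₄* and the pronoun do not c-command one another → neither Principle B nor Principle C is at stake; coindexation permitted.
*[Tariq₄'s assistant]₅* c-commands the pronoun within its binding domain → coindexation would violate Principle B.
*Omar₆*: the pronoun c-commands this R-expression → coindexation would violate Principle C on *Omar₆*.

{1, 2, 3, 4}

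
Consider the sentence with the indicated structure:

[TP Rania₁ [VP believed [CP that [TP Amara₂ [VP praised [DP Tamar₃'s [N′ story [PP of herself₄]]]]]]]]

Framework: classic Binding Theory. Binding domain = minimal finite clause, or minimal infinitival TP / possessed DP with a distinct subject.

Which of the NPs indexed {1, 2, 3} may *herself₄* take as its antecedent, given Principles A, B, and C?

{3}

*herself* is an anaphor, so Principle A applies: it must be bound in its binding domain.
Binding domain of *herself₄*: the possessed DP, whose subject is Tamar₃.
*Rania₁* c-commands the anaphor but is outside its binding domain → cannot satisfy Principle A.
*Amara₂* c-commands the anaphor but is outside its binding domain → cannot satisfy Principle A.
*Tamar₃* c-commands the anaphor within its binding domain → licit binder.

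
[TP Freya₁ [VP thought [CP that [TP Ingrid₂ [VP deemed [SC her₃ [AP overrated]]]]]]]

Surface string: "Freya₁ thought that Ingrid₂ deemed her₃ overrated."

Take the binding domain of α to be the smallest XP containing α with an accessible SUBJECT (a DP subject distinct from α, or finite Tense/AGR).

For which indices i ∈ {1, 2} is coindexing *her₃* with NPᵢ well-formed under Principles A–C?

*her* is a pronoun, so Principle B applies: it must be free in its binding domain.
Binding domain of *her₃*: the embedded TP, whose subject is Ingrid₂.
*Freya₁* c-commands the pronoun but from outside its binding domain, and is not c-commanded by it → coindexation permitted.
*Ingrid₂* c-commands the pronoun within its binding domain → coindexation would violate Principle B.

{1}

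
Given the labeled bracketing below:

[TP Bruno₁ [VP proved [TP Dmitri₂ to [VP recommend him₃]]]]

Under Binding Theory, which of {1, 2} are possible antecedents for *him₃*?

{1}

*him* is a pronoun, so Principle B applies: it must be free in its binding domain.
Binding domain of *him₃*: the embedded TP, whose subject is Dmitri₂.
*Bruno₁* c-commands the pronoun but from outside its binding domain, and is not c-commanded by it → coindexation permitted.
*Dmitri₂* c-commands the pronoun within its binding domain → coindexation would violate Principle B.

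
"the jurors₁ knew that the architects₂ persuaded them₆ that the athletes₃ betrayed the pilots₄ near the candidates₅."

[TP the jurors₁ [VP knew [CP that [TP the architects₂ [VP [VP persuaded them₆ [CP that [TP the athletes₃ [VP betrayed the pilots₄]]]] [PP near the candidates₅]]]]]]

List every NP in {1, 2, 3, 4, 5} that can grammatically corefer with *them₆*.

*them* is a pronoun, so Principle B applies: it must be free in its binding domain.
Binding domain of *them₆*: the embedded TP, whose subject is the architects₂.
*the jurors₁* c-commands the pronoun but from outside its binding domain, and is not c-commanded by it → coindexation permitted.
*the architects₂* c-commands the pronoun within its binding domain → coindexation would violate Principle B.
*the athletes₃*: the pronoun c-commands this R-expression → coindexation would violate Principle C on *the athletes₃*.
*the pilots₄*: the pronoun c-commands this R-expression → coindexation would violate Principle C on *the pilots₄*.
*the candidates₅* and the pronoun do not c-command one another → neither Principle B nor Principle C is at stake; coindexation permitted.

{1, 5}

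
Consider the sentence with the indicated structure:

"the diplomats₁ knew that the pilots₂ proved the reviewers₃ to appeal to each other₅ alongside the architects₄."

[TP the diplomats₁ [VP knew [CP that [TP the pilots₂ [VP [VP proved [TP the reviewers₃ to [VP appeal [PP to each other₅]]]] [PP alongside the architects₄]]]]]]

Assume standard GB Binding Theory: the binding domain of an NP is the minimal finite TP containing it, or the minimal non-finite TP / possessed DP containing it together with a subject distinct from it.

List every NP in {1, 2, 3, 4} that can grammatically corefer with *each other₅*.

*each other* is an anaphor, so Principle A applies: it must be bound in its binding domain.
Binding domain of *each other₅*: the embedded TP, whose subject is the reviewers₃.
*the diplomats₁* c-commands the anaphor but is outside its binding domain → cannot satisfy Principle A.
*the pilots₂* c-commands the anaphor but is outside its binding domain → cannot satisfy Principle A.
*the reviewers₃* c-commands the anaphor within its binding domain → licit binder.
*the architects₄* does not c-command the anaphor → cannot bind it.

{3}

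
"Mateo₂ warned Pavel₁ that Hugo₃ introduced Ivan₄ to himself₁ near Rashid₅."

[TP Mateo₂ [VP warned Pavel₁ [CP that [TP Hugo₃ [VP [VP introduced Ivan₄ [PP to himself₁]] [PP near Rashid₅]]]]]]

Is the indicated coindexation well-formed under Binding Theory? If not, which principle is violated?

Principle A

The two coindexed NPs are *Pavel₁* and *himself₁*.
*himself₁* is an anaphor. Principle A requires it to be bound within its binding domain — the embedded TP, whose subject is Hugo₃.
Within that domain it is c-commanded by *Hugo₃*, *Ivan₄*, none of which share its index.
*Pavel₁* does c-command the anaphor, but from outside its binding domain.
The anaphor is unbound in its domain → Principle A violation.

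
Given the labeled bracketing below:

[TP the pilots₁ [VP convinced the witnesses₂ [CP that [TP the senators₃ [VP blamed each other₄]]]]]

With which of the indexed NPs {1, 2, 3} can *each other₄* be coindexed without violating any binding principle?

{3}

*each other* is an anaphor, so Principle A applies: it must be bound in its binding domain.
Binding domain of *each other₄*: the embedded TP, whose subject is the senators₃.
*the pilots₁* c-commands the anaphor but is outside its binding domain → cannot satisfy Principle A.
*the witnesses₂* c-commands the anaphor but is outside its binding domain → cannot satisfy Principle A.
*the senators₃* c-commands the anaphor within its binding domain → licit binder.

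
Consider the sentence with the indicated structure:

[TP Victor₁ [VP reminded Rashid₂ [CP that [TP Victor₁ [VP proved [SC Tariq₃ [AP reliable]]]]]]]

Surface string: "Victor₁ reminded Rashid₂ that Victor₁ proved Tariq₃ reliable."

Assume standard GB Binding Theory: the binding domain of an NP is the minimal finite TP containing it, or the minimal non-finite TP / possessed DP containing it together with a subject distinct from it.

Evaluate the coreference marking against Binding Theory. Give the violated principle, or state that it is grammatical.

The two coindexed NPs are *Victor₁* (the lower occurrence) and *Victor₁* (the higher occurrence).
*Victor₁* (the lower occurrence) is an R-expression. Principle C requires it to be free everywhere.
*Victor₁* (the higher occurrence) c-commands it and carries the same index.
The R-expression is bound → Principle C violation.

Principle C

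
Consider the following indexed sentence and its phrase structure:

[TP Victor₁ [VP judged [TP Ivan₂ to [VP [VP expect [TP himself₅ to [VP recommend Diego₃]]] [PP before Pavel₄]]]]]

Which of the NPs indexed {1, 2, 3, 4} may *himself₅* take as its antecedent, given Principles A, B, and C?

*himself* is an anaphor, so Principle A applies: it must be bound in its binding domain.
Binding domain of *himself₅*: the embedded TP, whose subject is Ivan₂.
*Victor₁* c-commands the anaphor but is outside its binding domain → cannot satisfy Principle A.
*Ivan₂* c-commands the anaphor within its binding domain → licit binder.
*Diego₃* does not c-command the anaphor → cannot bind it.
*Pavel₄* does not c-command the anaphor → cannot bind it.

{2}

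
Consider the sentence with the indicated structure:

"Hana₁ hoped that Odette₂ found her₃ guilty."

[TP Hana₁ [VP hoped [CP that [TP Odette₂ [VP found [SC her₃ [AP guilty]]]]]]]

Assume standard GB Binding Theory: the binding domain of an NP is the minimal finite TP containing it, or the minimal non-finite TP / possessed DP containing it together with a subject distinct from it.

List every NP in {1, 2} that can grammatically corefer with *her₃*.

*her* is a pronoun, so Principle B applies: it must be free in its binding domain.
Binding domain of *her₃*: the embedded TP, whose subject is Odette₂.
*Hana₁* c-commands the pronoun but from outside its binding domain, and is not c-commanded by it → coindexation permitted.
*Odette₂* c-commands the pronoun within its binding domain → coindexation would violate Principle B.

{1}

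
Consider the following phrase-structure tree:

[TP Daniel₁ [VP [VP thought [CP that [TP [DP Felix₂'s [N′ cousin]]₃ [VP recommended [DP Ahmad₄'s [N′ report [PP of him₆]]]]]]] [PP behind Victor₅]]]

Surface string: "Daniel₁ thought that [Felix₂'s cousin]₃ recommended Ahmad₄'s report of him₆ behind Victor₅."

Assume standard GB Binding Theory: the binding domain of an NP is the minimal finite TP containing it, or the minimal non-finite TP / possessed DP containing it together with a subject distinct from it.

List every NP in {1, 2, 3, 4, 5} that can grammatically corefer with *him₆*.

{1, 2, 3, 5}

*him* is a pronoun, so Principle B applies: it must be free in its binding domain.
Binding domain of *him₆*: the possessed DP, whose subject is Ahmad₄.
*Daniel₁* c-commands the pronoun but from outside its binding domain, and is not c-commanded by it → coindexation permitted.
*Felix₂* and the pronoun do not c-command one another → neither Principle B nor Principle C is at stake; coindexation permitted.
*[Felix₂'s cousin]₃* c-commands the pronoun but from outside its binding domain, and is not c-commanded by it → coindexation permitted.
*Ahmad₄* c-commands the pronoun within its binding domain → coindexation would violate Principle B.
*Victor₅* and the pronoun do not c-command one another → neither Principle B nor Principle C is at stake; coindexation permitted.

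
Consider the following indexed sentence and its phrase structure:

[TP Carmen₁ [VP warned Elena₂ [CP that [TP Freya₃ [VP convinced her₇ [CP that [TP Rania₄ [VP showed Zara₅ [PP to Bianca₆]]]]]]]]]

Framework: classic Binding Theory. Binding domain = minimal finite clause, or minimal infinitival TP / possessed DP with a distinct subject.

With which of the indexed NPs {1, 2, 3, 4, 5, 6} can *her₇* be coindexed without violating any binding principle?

{1, 2}

*her* is a pronoun, so Principle B applies: it must be free in its binding domain.
Binding domain of *her₇*: the embedded TP, whose subject is Freya₃.
*Carmen₁* c-commands the pronoun but from outside its binding domain, and is not c-commanded by it → coindexation permitted.
*Elena₂* c-commands the pronoun but from outside its binding domain, and is not c-commanded by it → coindexation permitted.
*Freya₃* c-commands the pronoun within its binding domain → coindexation would violate Principle B.
*Rania₄*: the pronoun c-commands this R-expression → coindexation would violate Principle C on *Rania₄*.
*Zara₅*: the pronoun c-commands this R-expression → coindexation would violate Principle C on *Zara₅*.
*Bianca₆*: the pronoun c-commands this R-expression → coindexation would violate Principle C on *Bianca₆*.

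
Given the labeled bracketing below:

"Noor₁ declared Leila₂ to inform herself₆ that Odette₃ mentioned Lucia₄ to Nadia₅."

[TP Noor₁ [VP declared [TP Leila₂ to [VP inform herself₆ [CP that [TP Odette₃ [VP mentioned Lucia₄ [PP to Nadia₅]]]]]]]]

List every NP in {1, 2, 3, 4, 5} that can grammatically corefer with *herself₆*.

*herself* is an anaphor, so Principle A applies: it must be bound in its binding domain.
Binding domain of *herself₆*: the embedded TP, whose subject is Leila₂.
*Noor₁* c-commands the anaphor but is outside its binding domain → cannot satisfy Principle A.
*Leila₂* c-commands the anaphor within its binding domain → licit binder.
*Odette₃* does not c-command the anaphor → cannot bind it.
*Lucia₄* does not c-command the anaphor → cannot bind it.
*Nadia₅* does not c-command the anaphor → cannot bind it.

{2}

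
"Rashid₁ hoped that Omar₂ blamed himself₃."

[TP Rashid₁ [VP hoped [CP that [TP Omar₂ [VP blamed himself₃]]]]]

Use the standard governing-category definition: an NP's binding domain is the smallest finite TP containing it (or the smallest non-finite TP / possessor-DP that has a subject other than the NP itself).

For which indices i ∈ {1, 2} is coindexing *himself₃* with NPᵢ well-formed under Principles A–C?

*himself* is an anaphor, so Principle A applies: it must be bound in its binding domain.
Binding domain of *himself₃*: the embedded TP, whose subject is Omar₂.
*Rashid₁* c-commands the anaphor but is outside its binding domain → cannot satisfy Principle A.
*Omar₂* c-commands the anaphor within its binding domain → licit binder.

{2}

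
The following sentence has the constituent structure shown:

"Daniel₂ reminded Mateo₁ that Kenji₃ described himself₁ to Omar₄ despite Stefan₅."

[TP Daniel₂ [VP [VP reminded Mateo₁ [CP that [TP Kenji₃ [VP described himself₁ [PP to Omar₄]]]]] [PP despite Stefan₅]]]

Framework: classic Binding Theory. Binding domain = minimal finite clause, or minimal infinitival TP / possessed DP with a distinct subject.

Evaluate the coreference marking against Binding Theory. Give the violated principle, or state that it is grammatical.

The two coindexed NPs are *Mateo₁* and *himself₁*.
*himself₁* is an anaphor. Principle A requires it to be bound within its binding domain — the embedded TP, whose subject is Kenji₃.
Within that domain it is c-commanded by *Kenji₃*, which does not share its index.
*Mateo₁* does c-command the anaphor, but from outside its binding domain.
The anaphor is unbound in its domain → Principle A violation.

Principle A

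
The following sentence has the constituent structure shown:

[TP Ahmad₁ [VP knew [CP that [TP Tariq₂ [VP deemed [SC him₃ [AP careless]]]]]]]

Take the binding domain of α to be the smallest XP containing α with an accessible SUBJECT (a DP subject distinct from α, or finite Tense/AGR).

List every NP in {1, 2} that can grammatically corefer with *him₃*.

{1}

*him* is a pronoun, so Principle B applies: it must be free in its binding domain.
Binding domain of *him₃*: the embedded TP, whose subject is Tariq₂.
*Ahmad₁* c-commands the pronoun but from outside its binding domain, and is not c-commanded by it → coindexation permitted.
*Tariq₂* c-commands the pronoun within its binding domain → coindexation would violate Principle B.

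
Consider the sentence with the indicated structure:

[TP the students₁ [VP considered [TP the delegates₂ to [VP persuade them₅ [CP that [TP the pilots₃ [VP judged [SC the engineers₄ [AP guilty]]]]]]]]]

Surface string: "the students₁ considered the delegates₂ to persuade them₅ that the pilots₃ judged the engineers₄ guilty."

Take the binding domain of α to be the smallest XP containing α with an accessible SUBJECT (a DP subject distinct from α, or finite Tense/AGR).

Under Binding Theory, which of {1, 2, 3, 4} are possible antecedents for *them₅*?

{1}

*them* is a pronoun, so Principle B applies: it must be free in its binding domain.
Binding domain of *them₅*: the embedded TP, whose subject is the delegates₂.
*the students₁* c-commands the pronoun but from outside its binding domain, and is not c-commanded by it → coindexation permitted.
*the delegates₂* c-commands the pronoun within its binding domain → coindexation would violate Principle B.
*the pilots₃*: the pronoun c-commands this R-expression → coindexation would violate Principle C on *the pilots₃*.
*the engineers₄*: the pronoun c-commands this R-expression → coindexation would violate Principle C on *the engineers₄*.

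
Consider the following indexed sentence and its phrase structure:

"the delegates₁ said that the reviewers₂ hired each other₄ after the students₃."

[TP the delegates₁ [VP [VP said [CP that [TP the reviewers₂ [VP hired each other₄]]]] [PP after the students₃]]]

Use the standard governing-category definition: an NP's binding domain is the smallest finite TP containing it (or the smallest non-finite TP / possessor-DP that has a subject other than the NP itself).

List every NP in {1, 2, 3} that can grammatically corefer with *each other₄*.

*each other* is an anaphor, so Principle A applies: it must be bound in its binding domain.
Binding domain of *each other₄*: the embedded TP, whose subject is the reviewers₂.
*the delegates₁* c-commands the anaphor but is outside its binding domain → cannot satisfy Principle A.
*the reviewers₂* c-commands the anaphor within its binding domain → licit binder.
*the students₃* does not c-command the anaphor → cannot bind it.

{2}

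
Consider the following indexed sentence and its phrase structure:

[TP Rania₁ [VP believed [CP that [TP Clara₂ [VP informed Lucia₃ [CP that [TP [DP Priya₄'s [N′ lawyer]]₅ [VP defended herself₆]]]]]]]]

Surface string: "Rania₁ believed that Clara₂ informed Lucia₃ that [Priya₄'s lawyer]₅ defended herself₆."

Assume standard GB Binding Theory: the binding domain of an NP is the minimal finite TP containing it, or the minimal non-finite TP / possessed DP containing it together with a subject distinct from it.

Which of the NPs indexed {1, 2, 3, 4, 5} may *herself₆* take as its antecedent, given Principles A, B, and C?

*herself* is an anaphor, so Principle A applies: it must be bound in its binding domain.
Binding domain of *herself₆*: the embedded TP, whose subject is [Priya₄'s lawyer]₅.
*Rania₁* c-commands the anaphor but is outside its binding domain → cannot satisfy Principle A.
*Clara₂* c-commands the anaphor but is outside its binding domain → cannot satisfy Principle A.
*Lucia₃* c-commands the anaphor but is outside its binding domain → cannot satisfy Principle A.
*Priya₄* does not c-command the anaphor → cannot bind it.
*[Priya₄'s lawyer]₅* c-commands the anaphor within its binding domain → licit binder.

{5}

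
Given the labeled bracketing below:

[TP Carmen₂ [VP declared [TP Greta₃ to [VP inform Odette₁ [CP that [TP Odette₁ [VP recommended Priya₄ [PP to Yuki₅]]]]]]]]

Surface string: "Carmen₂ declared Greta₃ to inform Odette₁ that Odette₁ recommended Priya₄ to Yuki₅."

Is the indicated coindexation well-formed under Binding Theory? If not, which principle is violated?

The two coindexed NPs are *Odette₁* (the higher occurrence) and *Odette₁* (the lower occurrence).
*Odette₁* (the lower occurrence) is an R-expression. Principle C requires it to be free everywhere.
*Odette₁* (the higher occurrence) c-commands it and carries the same index.
The R-expression is bound → Principle C violation.

Principle C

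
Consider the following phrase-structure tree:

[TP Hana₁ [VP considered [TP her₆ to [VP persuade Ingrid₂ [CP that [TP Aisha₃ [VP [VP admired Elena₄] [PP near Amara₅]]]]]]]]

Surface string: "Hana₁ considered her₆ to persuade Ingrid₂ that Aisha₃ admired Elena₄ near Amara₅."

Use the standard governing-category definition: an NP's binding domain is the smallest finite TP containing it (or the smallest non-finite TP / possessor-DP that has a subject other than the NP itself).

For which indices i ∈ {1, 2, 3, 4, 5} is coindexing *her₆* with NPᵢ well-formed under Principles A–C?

none

*her* is a pronoun, so Principle B applies: it must be free in its binding domain.
Binding domain of *her₆*: the matrix TP, whose subject is Hana₁.
*Hana₁* c-commands the pronoun within its binding domain → coindexation would violate Principle B.
*Ingrid₂*: the pronoun c-commands this R-expression → coindexation would violate Principle C on *Ingrid₂*.
*Aisha₃*: the pronoun c-commands this R-expression → coindexation would violate Principle C on *Aisha₃*.
*Elena₄*: the pronoun c-commands this R-expression → coindexation would violate Principle C on *Elena₄*.
*Amara₅*: the pronoun c-commands this R-expression → coindexation would violate Principle C on *Amara₅*.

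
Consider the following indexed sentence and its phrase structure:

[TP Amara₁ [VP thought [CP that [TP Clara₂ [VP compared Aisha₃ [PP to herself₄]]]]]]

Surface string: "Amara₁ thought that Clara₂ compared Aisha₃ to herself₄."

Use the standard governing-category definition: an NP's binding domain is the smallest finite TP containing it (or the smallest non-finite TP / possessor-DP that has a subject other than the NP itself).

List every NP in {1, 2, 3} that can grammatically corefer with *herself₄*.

*herself* is an anaphor, so Principle A applies: it must be bound in its binding domain.
Binding domain of *herself₄*: the embedded TP, whose subject is Clara₂.
*Amara₁* c-commands the anaphor but is outside its binding domain → cannot satisfy Principle A.
*Clara₂* c-commands the anaphor within its binding domain → licit binder.
*Aisha₃* c-commands the anaphor within its binding domain → licit binder.

{2, 3}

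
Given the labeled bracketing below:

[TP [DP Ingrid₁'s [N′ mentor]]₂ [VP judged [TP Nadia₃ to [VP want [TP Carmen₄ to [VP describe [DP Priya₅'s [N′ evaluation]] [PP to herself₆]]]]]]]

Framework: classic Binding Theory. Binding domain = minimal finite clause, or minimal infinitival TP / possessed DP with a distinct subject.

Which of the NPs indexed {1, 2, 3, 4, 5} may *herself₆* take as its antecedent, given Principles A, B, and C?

{4}

*herself* is an anaphor, so Principle A applies: it must be bound in its binding domain.
Binding domain of *herself₆*: the embedded TP, whose subject is Carmen₄.
*Ingrid₁* does not c-command the anaphor → cannot bind it.
*[Ingrid₁'s mentor]₂* c-commands the anaphor but is outside its binding domain → cannot satisfy Principle A.
*Nadia₃* c-commands the anaphor but is outside its binding domain → cannot satisfy Principle A.
*Carmen₄* c-commands the anaphor within its binding domain → licit binder.
*Priya₅* does not c-command the anaphor → cannot bind it.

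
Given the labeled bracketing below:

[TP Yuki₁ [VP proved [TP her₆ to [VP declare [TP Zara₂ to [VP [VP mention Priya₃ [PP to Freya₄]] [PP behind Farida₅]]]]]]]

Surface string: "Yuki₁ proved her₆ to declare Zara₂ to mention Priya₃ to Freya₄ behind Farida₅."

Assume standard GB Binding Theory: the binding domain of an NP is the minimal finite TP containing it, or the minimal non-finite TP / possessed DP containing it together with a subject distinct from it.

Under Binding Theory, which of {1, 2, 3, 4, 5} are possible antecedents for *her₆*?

none

*her* is a pronoun, so Principle B applies: it must be free in its binding domain.
Binding domain of *her₆*: the matrix TP, whose subject is Yuki₁.
*Yuki₁* c-commands the pronoun within its binding domain → coindexation would violate Principle B.
*Zara₂*: the pronoun c-commands this R-expression → coindexation would violate Principle C on *Zara₂*.
*Priya₃*: the pronoun c-commands this R-expression → coindexation would violate Principle C on *Priya₃*.
*Freya₄*: the pronoun c-commands this R-expression → coindexation would violate Principle C on *Freya₄*.
*Farida₅*: the pronoun c-commands this R-expression → coindexation would violate Principle C on *Farida₅*.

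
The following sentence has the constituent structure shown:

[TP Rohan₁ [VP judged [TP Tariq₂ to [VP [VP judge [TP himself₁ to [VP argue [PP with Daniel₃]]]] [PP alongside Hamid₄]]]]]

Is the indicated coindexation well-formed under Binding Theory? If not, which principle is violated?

Principle A

The two coindexed NPs are *Rohan₁* and *himself₁*.
*himself₁* is an anaphor. Principle A requires it to be bound within its binding domain — the embedded TP, whose subject is Tariq₂.
Within that domain it is c-commanded by *Tariq₂*, which does not share its index.
*Rohan₁* does c-command the anaphor, but from outside its binding domain.
The anaphor is unbound in its domain → Principle A violation.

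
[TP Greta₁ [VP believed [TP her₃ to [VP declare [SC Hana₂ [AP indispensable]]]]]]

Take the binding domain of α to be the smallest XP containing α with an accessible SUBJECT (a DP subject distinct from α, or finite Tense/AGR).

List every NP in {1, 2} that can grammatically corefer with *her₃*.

*her* is a pronoun, so Principle B applies: it must be free in its binding domain.
Binding domain of *her₃*: the matrix TP, whose subject is Greta₁.
*Greta₁* c-commands the pronoun within its binding domain → coindexation would violate Principle B.
*Hana₂*: the pronoun c-commands this R-expression → coindexation would violate Principle C on *Hana₂*.

none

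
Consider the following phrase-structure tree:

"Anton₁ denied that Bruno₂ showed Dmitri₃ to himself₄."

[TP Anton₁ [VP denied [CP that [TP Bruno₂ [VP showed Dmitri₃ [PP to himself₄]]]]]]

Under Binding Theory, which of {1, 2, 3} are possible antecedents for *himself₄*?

{2, 3}

*himself* is an anaphor, so Principle A applies: it must be bound in its binding domain.
Binding domain of *himself₄*: the embedded TP, whose subject is Bruno₂.
*Anton₁* c-commands the anaphor but is outside its binding domain → cannot satisfy Principle A.
*Bruno₂* c-commands the anaphor within its binding domain → licit binder.
*Dmitri₃* c-commands the anaphor within its binding domain → licit binder.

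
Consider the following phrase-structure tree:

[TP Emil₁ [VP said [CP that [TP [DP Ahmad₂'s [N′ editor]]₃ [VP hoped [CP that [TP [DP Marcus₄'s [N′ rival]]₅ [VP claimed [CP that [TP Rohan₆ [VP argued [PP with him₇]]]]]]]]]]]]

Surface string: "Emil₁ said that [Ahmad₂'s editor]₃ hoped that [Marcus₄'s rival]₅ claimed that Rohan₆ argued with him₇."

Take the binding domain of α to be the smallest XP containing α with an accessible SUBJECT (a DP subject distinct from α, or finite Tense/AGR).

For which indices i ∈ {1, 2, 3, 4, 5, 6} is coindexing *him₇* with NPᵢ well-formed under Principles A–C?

{1, 2, 3, 4, 5}

*him* is a pronoun, so Principle B applies: it must be free in its binding domain.
Binding domain of *him₇*: the embedded TP, whose subject is Rohan₆.
*Emil₁* c-commands the pronoun but from outside its binding domain, and is not c-commanded by it → coindexation permitted.
*Ahmad₂* and the pronoun do not c-command one another → neither Principle B nor Principle C is at stake; coindexation permitted.
*[Ahmad₂'s editor]₃* c-commands the pronoun but from outside its binding domain, and is not c-commanded by it → coindexation permitted.
*Marcus₄* and the pronoun do not c-command one another → neither Principle B nor Principle C is at stake; coindexation permitted.
*[Marcus₄'s rival]₅* c-commands the pronoun but from outside its binding domain, and is not c-commanded by it → coindexation permitted.
*Rohan₆* c-commands the pronoun within its binding domain → coindexation would violate Principle B.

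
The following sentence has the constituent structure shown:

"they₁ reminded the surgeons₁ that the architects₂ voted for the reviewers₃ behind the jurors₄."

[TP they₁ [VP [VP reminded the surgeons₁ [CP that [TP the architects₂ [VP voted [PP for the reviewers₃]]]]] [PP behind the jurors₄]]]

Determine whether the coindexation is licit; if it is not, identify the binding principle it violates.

The two coindexed NPs are *they₁* and *the surgeons₁*.
*the surgeons₁* is an R-expression. Principle C requires it to be free everywhere.
*they₁* c-commands it and carries the same index.
The R-expression is bound → Principle C violation.

Principle C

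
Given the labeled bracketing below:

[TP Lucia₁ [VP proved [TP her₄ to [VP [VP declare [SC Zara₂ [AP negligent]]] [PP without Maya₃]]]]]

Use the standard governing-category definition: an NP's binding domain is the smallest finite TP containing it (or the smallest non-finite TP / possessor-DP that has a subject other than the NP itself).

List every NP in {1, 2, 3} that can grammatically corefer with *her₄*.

none

*her* is a pronoun, so Principle B applies: it must be free in its binding domain.
Binding domain of *her₄*: the matrix TP, whose subject is Lucia₁.
*Lucia₁* c-commands the pronoun within its binding domain → coindexation would violate Principle B.
*Zara₂*: the pronoun c-commands this R-expression → coindexation would violate Principle C on *Zara₂*.
*Maya₃*: the pronoun c-commands this R-expression → coindexation would violate Principle C on *Maya₃*.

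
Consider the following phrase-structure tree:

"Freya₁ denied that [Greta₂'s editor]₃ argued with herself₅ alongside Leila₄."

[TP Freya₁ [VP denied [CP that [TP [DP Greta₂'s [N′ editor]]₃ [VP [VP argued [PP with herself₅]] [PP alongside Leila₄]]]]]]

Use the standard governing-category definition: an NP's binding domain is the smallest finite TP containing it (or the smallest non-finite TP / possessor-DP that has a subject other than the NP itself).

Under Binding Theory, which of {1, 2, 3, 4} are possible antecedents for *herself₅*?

{3}

*herself* is an anaphor, so Principle A applies: it must be bound in its binding domain.
Binding domain of *herself₅*: the embedded TP, whose subject is [Greta₂'s editor]₃.
*Freya₁* c-commands the anaphor but is outside its binding domain → cannot satisfy Principle A.
*Greta₂* does not c-command the anaphor → cannot bind it.
*[Greta₂'s editor]₃* c-commands the anaphor within its binding domain → licit binder.
*Leila₄* does not c-command the anaphor → cannot bind it.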